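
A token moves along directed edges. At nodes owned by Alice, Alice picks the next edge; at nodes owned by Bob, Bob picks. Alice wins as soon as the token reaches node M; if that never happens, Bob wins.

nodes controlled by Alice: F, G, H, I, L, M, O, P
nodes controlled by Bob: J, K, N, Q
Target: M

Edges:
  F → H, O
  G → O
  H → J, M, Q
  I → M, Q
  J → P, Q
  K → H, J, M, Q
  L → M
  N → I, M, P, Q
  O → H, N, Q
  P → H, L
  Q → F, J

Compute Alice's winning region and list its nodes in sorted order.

F, G, H, I, L, M, O, P

A0 = {M}
A1: add {H, I, L} — H (Alice) has H→M; I (Alice) has I→M; L (Alice) has L→M.
A2: add {F, O, P} — F (Alice) has F→H; O (Alice) has O→H; P (Alice) has P→H.
A3: add {G} — G (Alice) has G→O.
A4 = A3; e.g. J (Bob) can still go to Q. Fixed point.
Alice's winning region = {F, G, H, I, L, M, O, P}.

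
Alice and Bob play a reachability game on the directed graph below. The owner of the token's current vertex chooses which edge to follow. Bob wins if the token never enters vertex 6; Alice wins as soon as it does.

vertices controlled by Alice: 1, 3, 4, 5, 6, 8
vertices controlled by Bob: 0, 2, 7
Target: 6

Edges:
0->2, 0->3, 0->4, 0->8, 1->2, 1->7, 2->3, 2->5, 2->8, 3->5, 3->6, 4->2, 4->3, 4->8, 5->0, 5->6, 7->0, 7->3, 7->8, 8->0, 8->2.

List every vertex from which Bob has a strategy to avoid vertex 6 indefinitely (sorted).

0, 1, 2, 7, 8

A0 = {6}
A1: add {3, 5} — 3 (Alice) has 3→6; 5 (Alice) has 5→6.
A2: add {4} — 4 (Alice) has 4→3.
A3 = A2; e.g. 0 (Bob) can still go to 2. Fixed point.
Alice's attractor = {3, 4, 5, 6}; Bob avoids the target exactly from the complement.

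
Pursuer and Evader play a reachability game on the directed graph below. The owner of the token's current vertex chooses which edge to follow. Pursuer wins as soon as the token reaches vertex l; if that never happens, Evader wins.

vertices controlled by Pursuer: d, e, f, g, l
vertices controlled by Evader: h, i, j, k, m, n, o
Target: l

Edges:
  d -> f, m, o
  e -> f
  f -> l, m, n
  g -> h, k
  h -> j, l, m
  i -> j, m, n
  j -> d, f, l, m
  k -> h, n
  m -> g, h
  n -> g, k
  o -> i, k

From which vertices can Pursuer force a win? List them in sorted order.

d, e, f, l

A0 = {l}
A1: add {f} — f (Pursuer) has f→l.
A2: add {d, e} — d (Pursuer) has d→f; e (Pursuer) has e→f.
A3 = A2; e.g. g (Pursuer) has no edge into A2. Fixed point.
Pursuer's winning region = {d, e, f, l}.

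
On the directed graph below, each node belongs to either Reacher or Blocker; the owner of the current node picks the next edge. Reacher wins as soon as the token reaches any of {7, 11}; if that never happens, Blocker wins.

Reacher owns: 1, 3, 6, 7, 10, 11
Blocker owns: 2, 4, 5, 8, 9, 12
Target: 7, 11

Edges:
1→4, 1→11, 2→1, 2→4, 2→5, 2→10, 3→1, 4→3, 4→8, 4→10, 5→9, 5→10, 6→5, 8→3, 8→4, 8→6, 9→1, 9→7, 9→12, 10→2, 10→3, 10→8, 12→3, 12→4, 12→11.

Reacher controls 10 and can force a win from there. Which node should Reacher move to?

3

A0 = {7, 11}
A1: add {1} — 1 (Reacher) has 1→11.
A2: add {3} — 3 (Reacher) has 3→1.
A3: add {10} — 10 (Reacher) has 10→3.
A4 = A3; e.g. 2 (Blocker) can still go to 4. Fixed point.
From 10, successor 3 is in the attractor (rank 2); the other successors 2, 8 are not.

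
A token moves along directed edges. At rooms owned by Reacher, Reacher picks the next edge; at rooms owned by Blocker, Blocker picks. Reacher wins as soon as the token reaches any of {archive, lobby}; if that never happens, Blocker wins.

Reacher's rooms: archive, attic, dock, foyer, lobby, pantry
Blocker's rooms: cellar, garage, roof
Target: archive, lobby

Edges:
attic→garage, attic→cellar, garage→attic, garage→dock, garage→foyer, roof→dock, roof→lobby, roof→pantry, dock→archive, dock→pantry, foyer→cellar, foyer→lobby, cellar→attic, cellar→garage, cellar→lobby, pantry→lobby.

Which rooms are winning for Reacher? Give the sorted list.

A0 = {archive, lobby}
A1: add {dock, foyer, pantry} — dock (Reacher) has dock→archive; foyer (Reacher) has foyer→lobby; pantry (Reacher) has pantry→lobby.
A2: add {roof} — roof (Blocker): all of {dock, lobby, pantry} already in.
A3 = A2; e.g. attic (Reacher) has no edge into A2. Fixed point.
Reacher's winning region = {archive, dock, foyer, lobby, pantry, roof}.

archive, dock, foyer, lobby, pantry, roof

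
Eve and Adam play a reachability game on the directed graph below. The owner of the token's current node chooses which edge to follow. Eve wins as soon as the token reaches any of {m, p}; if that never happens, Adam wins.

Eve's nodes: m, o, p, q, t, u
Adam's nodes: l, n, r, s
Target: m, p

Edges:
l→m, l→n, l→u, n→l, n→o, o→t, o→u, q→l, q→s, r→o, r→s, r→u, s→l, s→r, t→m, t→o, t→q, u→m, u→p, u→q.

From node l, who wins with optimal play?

Adam

A0 = {m, p}
A1: add {t, u} — t (Eve) has t→m; u (Eve) has u→m.
A2: add {o} — o (Eve) has o→t.
A3 = A2; e.g. l (Adam) can still go to n. Fixed point.
l never enters the attractor, so Adam can avoid the target forever.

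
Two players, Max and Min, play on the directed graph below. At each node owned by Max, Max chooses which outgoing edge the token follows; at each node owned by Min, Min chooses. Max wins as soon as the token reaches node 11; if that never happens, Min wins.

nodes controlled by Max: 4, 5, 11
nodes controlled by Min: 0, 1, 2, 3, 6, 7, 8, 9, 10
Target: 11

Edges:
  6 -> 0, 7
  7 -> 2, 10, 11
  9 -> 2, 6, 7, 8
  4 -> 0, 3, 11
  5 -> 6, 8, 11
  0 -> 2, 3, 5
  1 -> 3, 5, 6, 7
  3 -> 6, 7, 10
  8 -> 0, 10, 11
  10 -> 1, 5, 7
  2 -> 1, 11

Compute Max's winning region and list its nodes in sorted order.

4, 5, 11

A0 = {11}
A1: add {4, 5} — 4 (Max) has 4→11; 5 (Max) has 5→11.
A2 = A1; e.g. 0 (Min) can still go to 2. Fixed point.
Max's winning region = {4, 5, 11}.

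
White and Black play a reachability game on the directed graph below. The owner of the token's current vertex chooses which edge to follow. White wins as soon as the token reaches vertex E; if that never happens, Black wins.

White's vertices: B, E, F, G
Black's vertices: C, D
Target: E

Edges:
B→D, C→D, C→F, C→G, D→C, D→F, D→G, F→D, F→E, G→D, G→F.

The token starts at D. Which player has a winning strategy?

Black

A0 = {E}
A1: add {F} — F (White) has F→E.
A2: add {G} — G (White) has G→F.
A3 = A2; e.g. B (White) has no edge into A2. Fixed point.
D never enters the attractor, so Black can avoid the target forever.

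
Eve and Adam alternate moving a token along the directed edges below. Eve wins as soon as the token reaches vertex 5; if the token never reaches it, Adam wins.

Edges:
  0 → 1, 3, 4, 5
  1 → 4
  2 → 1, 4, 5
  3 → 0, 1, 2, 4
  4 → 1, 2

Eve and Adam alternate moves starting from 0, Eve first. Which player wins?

Eve

Track states (vertex, player-to-move).
A0 = {(5,Eve), (5,Adam)}
A1: add {(0,Eve), (2,Eve)}.
(0,Eve) ∈ A1 ⇒ Eve forces the target.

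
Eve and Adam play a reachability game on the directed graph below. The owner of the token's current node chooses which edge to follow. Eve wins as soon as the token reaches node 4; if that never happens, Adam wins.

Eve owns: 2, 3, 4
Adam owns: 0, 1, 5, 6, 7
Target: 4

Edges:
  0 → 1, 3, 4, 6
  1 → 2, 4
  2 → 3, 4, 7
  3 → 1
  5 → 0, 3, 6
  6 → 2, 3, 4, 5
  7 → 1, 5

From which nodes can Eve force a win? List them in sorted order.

A0 = {4}
A1: add {2} — 2 (Eve) has 2→4.
A2: add {1} — 1 (Adam): all of {2, 4} already in.
A3: add {3} — 3 (Eve) has 3→1.
A4 = A3; e.g. 0 (Adam) can still go to 6. Fixed point.
Eve's winning region = {1, 2, 3, 4}.

1, 2, 3, 4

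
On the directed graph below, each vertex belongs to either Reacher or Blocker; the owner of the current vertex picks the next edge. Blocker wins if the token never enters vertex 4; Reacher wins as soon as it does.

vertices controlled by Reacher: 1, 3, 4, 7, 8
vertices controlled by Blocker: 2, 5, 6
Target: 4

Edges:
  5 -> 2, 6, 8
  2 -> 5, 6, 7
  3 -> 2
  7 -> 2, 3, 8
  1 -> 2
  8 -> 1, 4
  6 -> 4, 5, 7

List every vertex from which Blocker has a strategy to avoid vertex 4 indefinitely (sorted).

1, 2, 3, 5, 6

A0 = {4}
A1: add {8} — 8 (Reacher) has 8→4.
A2: add {7} — 7 (Reacher) has 7→8.
A3 = A2; e.g. 1 (Reacher) has no edge into A2. Fixed point.
Reacher's attractor = {4, 7, 8}; Blocker avoids the target exactly from the complement.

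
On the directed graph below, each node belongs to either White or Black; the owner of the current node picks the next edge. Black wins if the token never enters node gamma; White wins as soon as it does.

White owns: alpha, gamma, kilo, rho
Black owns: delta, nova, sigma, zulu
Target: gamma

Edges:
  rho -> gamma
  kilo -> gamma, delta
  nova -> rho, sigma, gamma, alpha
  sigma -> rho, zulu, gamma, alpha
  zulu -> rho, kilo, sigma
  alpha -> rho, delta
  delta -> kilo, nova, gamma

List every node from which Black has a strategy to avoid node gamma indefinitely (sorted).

delta, nova, sigma, zulu

A0 = {gamma}
A1: add {kilo, rho} — rho (White) has rho→gamma; kilo (White) has kilo→gamma.
A2: add {alpha} — alpha (White) has alpha→rho.
A3 = A2; e.g. nova (Black) can still go to sigma. Fixed point.
White's attractor = {alpha, gamma, kilo, rho}; Black avoids the target exactly from the complement.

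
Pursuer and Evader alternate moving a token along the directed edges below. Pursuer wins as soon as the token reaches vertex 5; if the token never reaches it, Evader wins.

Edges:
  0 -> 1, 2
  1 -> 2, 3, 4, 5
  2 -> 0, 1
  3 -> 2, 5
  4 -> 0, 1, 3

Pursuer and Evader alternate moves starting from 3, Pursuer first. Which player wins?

Track states (vertex, player-to-move).
A0 = {(5,Pursuer), (5,Evader)}
A1: add {(1,Pursuer), (3,Pursuer)}.
(3,Pursuer) ∈ A1 ⇒ Pursuer forces the target.

Pursuer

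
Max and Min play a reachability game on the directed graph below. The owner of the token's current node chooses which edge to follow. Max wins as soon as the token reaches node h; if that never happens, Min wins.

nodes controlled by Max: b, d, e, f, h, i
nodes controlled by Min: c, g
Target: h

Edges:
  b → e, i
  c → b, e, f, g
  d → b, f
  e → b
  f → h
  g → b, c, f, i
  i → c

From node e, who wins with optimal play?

Min

A0 = {h}
A1: add {f} — f (Max) has f→h.
A2: add {d} — d (Max) has d→f.
A3 = A2; e.g. b (Max) has no edge into A2. Fixed point.
e never enters the attractor, so Min can avoid the target forever.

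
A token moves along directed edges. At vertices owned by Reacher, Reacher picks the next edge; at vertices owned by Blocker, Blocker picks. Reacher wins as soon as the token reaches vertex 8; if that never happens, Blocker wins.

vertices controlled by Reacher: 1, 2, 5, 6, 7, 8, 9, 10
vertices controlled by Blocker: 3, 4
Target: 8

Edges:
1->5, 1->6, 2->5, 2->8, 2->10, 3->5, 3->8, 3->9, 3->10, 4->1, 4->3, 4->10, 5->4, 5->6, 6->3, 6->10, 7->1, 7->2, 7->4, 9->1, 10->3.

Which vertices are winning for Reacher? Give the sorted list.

A0 = {8}
A1: add {2} — 2 (Reacher) has 2→8.
A2: add {7} — 7 (Reacher) has 7→2.
A3 = A2; e.g. 1 (Reacher) has no edge into A2. Fixed point.
Reacher's winning region = {2, 7, 8}.

2, 7, 8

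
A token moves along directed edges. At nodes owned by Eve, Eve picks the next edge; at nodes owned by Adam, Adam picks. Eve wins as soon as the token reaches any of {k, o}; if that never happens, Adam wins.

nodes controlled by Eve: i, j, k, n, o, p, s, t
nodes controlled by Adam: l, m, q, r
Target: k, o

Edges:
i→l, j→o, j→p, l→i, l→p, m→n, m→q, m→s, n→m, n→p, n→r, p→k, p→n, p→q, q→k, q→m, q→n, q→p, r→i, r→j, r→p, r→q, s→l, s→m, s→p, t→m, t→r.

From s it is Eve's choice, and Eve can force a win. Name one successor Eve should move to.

A0 = {k, o}
A1: add {j, p} — j (Eve) has j→o; p (Eve) has p→k.
A2: add {n, s} — n (Eve) has n→p; s (Eve) has s→p.
A3 = A2; e.g. i (Eve) has no edge into A2. Fixed point.
From s, successor p is in the attractor (rank 1); the other successors l, m are not.

p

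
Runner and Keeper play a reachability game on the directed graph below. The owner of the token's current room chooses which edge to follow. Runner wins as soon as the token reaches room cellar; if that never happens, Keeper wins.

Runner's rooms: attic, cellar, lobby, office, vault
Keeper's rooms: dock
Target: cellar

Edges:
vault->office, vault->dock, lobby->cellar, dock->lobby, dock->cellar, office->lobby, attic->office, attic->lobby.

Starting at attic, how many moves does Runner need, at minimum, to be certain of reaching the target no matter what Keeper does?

A0 = {cellar}
A1: add {lobby} — lobby (Runner) has lobby→cellar.
A2: add {attic, dock, office} — attic (Runner) has attic→lobby; office (Runner) has office→lobby; dock (Keeper): all of {lobby, cellar} already in.
attic enters the attractor at level 2, so Runner can force the target in 2 moves from there.

2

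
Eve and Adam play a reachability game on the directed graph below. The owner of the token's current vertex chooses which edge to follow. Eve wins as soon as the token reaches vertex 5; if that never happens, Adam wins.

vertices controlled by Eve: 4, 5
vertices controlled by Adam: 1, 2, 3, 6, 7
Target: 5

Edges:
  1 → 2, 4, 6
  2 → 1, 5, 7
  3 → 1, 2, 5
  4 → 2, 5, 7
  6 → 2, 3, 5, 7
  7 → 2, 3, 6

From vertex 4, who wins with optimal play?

Eve

A0 = {5}
A1: add {4} — 4 (Eve) has 4→5.
A2 = A1; e.g. 1 (Adam) can still go to 2. Fixed point.
4 ∈ A1, so Eve can force the target.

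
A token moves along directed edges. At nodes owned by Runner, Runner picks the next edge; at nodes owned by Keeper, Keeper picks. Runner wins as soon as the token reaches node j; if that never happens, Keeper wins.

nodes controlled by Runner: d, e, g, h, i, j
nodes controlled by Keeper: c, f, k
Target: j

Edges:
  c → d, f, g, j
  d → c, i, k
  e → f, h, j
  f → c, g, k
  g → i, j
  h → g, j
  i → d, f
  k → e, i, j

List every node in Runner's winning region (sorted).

e, g, h, j

A0 = {j}
A1: add {e, g, h} — e (Runner) has e→j; g (Runner) has g→j; h (Runner) has h→j.
A2 = A1; e.g. c (Keeper) can still go to d. Fixed point.
Runner's winning region = {e, g, h, j}.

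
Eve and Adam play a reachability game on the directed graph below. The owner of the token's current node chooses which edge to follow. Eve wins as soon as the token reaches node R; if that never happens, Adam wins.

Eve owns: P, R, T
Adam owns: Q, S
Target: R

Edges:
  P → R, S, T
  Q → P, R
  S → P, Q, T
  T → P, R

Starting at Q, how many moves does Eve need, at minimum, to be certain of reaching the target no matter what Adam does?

2

A0 = {R}
A1: add {P, T} — P (Eve) has P→R; T (Eve) has T→R.
A2: add {Q} — Q (Adam): all of {P, R} already in.
Q enters the attractor at level 2, so Eve can force the target in 2 moves from there.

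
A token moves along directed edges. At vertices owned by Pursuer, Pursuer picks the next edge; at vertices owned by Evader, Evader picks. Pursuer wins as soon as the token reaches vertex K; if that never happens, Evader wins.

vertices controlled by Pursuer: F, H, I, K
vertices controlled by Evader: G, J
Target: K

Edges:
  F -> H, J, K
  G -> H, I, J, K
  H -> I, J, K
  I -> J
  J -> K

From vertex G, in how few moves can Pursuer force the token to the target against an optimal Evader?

3

A0 = {K}
A1: add {F, H, J} — F (Pursuer) has F→K; H (Pursuer) has H→K; J (Evader): all of {K} already in.
A2: add {I} — I (Pursuer) has I→J.
A3: add {G} — G (Evader): all of {H, I, J, K} already in.
A3 = all vertices. Fixed point.
G enters the attractor at level 3, so Pursuer can force the target in 3 moves from there.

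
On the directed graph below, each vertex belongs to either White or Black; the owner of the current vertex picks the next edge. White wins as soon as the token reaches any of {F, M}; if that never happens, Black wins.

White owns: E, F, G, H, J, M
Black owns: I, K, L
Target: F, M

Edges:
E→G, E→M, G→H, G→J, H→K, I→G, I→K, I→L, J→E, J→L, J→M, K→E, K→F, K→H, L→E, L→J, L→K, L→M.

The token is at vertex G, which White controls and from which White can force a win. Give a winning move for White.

A0 = {F, M}
A1: add {E, J} — E (White) has E→M; J (White) has J→M.
A2: add {G} — G (White) has G→J.
A3 = A2; e.g. H (White) has no edge into A2. Fixed point.
From G, successor J is in the attractor (rank 1); the other successor H is not.

J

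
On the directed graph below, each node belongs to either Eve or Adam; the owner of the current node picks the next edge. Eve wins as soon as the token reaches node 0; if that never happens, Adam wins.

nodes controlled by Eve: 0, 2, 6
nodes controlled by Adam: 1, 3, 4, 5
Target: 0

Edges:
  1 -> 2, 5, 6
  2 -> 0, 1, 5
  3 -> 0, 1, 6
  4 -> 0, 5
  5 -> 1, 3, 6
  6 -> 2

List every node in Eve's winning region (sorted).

A0 = {0}
A1: add {2} — 2 (Eve) has 2→0.
A2: add {6} — 6 (Eve) has 6→2.
A3 = A2; e.g. 1 (Adam) can still go to 5. Fixed point.
Eve's winning region = {0, 2, 6}.

0, 2, 6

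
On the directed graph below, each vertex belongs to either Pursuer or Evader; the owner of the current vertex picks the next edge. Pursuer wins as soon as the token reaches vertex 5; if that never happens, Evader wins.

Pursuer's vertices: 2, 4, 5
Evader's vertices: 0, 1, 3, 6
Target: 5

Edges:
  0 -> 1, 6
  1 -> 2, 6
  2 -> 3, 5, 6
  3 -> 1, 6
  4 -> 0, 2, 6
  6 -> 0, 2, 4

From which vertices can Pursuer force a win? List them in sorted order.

A0 = {5}
A1: add {2} — 2 (Pursuer) has 2→5.
A2: add {4} — 4 (Pursuer) has 4→2.
A3 = A2; e.g. 0 (Evader) can still go to 1. Fixed point.
Pursuer's winning region = {2, 4, 5}.

2, 4, 5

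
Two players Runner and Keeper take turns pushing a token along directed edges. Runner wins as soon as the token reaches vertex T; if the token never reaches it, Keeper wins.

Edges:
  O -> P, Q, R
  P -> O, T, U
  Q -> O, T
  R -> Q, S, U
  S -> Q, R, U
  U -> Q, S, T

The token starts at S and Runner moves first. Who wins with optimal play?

Keeper

Track states (vertex, player-to-move).
A0 = {(T,Runner), (T,Keeper)}
A1: add {(P,Runner), (Q,Runner), (U,Runner)}.
A2 = A1; e.g. (O,Runner) stays out. (S,Runner) never enters ⇒ Keeper avoids the target.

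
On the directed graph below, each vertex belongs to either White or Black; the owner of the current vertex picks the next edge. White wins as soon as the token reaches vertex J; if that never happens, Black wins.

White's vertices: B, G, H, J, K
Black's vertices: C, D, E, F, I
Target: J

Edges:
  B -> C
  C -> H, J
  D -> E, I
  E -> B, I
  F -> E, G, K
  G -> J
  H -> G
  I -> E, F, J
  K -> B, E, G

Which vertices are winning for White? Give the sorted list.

A0 = {J}
A1: add {G} — G (White) has G→J.
A2: add {H, K} — H (White) has H→G; K (White) has K→G.
A3: add {C} — C (Black): all of {H, J} already in.
A4: add {B} — B (White) has B→C.
A5 = A4; e.g. D (Black) can still go to E. Fixed point.
White's winning region = {B, C, G, H, J, K}.

B, C, G, H, J, K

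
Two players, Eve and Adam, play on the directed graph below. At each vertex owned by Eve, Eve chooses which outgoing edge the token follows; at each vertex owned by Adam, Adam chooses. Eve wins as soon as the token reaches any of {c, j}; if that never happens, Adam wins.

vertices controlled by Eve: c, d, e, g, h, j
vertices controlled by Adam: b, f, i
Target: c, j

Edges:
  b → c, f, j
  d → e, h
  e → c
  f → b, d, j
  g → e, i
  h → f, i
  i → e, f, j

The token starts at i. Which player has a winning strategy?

A0 = {c, j}
A1: add {e} — e (Eve) has e→c.
A2: add {d, g} — d (Eve) has d→e; g (Eve) has g→e.
A3 = A2; e.g. b (Adam) can still go to f. Fixed point.
i never enters the attractor, so Adam can avoid the target forever.

Adam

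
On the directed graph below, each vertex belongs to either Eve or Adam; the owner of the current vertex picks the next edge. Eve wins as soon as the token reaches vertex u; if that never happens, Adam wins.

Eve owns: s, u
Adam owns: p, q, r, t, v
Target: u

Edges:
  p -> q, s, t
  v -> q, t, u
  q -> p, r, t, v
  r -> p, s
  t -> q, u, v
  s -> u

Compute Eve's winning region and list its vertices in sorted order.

A0 = {u}
A1: add {s} — s (Eve) has s→u.
A2 = A1; e.g. p (Adam) can still go to q. Fixed point.
Eve's winning region = {s, u}.

s, u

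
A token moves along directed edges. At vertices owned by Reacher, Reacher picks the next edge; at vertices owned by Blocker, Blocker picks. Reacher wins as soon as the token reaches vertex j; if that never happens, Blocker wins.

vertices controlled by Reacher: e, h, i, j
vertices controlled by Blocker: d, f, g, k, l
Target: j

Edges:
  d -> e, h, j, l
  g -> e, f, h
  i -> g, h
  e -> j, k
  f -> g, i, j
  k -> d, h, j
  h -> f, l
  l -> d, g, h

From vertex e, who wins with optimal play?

A0 = {j}
A1: add {e} — e (Reacher) has e→j.
A2 = A1; e.g. d (Blocker) can still go to h. Fixed point.
e ∈ A1, so Reacher can force the target.

Reacher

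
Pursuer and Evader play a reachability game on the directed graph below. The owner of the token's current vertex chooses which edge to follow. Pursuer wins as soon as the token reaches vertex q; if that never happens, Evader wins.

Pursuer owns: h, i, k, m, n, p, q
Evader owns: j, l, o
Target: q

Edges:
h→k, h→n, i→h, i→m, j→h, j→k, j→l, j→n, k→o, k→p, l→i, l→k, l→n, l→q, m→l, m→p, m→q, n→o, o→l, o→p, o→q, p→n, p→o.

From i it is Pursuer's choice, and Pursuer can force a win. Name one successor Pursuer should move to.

m

A0 = {q}
A1: add {m} — m (Pursuer) has m→q.
A2: add {i} — i (Pursuer) has i→m.
A3 = A2; e.g. h (Pursuer) has no edge into A2. Fixed point.
From i, successor m is in the attractor (rank 1); the other successor h is not.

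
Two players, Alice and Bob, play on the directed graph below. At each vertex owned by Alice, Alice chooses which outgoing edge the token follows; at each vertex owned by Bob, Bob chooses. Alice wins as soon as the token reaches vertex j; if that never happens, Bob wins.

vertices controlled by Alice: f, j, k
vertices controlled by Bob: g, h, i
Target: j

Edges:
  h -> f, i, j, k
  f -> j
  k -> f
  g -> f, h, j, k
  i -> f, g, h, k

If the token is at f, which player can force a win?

Alice

A0 = {j}
A1: add {f} — f (Alice) has f→j.
f ∈ A1, so Alice can force the target.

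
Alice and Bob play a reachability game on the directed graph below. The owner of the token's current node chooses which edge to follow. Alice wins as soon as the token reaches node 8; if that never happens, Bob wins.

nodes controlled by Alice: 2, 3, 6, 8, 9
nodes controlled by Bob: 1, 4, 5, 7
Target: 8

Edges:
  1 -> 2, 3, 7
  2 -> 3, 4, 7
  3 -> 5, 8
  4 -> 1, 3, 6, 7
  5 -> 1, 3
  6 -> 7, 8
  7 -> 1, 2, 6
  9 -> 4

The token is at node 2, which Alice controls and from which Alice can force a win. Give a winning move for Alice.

A0 = {8}
A1: add {3, 6} — 3 (Alice) has 3→8; 6 (Alice) has 6→8.
A2: add {2} — 2 (Alice) has 2→3.
A3 = A2; e.g. 1 (Bob) can still go to 7. Fixed point.
From 2, successor 3 is in the attractor (rank 1); the other successors 4, 7 are not.

3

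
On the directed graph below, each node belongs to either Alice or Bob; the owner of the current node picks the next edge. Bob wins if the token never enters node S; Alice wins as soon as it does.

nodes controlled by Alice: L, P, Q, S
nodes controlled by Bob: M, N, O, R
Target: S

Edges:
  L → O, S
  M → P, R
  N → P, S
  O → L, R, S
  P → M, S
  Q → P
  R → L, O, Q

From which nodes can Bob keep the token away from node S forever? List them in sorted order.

A0 = {S}
A1: add {L, P} — L (Alice) has L→S; P (Alice) has P→S.
A2: add {N, Q} — N (Bob): all of {P, S} already in; Q (Alice) has Q→P.
A3 = A2; e.g. M (Bob) can still go to R. Fixed point.
Alice's attractor = {L, N, P, Q, S}; Bob avoids the target exactly from the complement.

M, O, R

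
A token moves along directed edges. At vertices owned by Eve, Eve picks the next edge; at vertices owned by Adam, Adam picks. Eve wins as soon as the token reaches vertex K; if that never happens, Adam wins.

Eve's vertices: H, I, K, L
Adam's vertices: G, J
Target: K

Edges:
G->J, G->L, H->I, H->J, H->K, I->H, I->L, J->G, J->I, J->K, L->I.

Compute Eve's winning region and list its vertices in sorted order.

A0 = {K}
A1: add {H} — H (Eve) has H→K.
A2: add {I} — I (Eve) has I→H.
A3: add {L} — L (Eve) has L→I.
A4 = A3; e.g. G (Adam) can still go to J. Fixed point.
Eve's winning region = {H, I, K, L}.

H, I, K, L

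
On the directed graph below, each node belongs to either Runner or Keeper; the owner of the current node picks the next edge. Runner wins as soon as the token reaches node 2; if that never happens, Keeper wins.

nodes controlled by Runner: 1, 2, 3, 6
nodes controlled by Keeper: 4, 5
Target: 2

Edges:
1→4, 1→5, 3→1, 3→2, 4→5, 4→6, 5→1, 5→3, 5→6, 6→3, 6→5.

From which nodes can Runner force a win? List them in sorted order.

2, 3, 6

A0 = {2}
A1: add {3} — 3 (Runner) has 3→2.
A2: add {6} — 6 (Runner) has 6→3.
A3 = A2; e.g. 1 (Runner) has no edge into A2. Fixed point.
Runner's winning region = {2, 3, 6}.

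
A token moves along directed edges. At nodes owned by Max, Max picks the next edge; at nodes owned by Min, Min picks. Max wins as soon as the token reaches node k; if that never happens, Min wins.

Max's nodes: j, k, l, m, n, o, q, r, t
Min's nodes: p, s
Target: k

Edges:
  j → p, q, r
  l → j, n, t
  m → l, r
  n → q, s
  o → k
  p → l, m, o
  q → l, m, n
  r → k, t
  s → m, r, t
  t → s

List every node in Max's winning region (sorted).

j, k, l, m, n, o, p, q, r

A0 = {k}
A1: add {o, r} — o (Max) has o→k; r (Max) has r→k.
A2: add {j, m} — j (Max) has j→r; m (Max) has m→r.
A3: add {l, q} — l (Max) has l→j; q (Max) has q→m.
A4: add {n, p} — n (Max) has n→q; p (Min): all of {l, m, o} already in.
A5 = A4; e.g. s (Min) can still go to t. Fixed point.
Max's winning region = {j, k, l, m, n, o, p, q, r}.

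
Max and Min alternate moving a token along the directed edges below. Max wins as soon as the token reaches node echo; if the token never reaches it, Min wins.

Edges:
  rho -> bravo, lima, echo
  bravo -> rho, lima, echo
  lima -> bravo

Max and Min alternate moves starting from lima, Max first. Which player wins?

Track states (vertex, player-to-move).
A0 = {(echo,Max), (echo,Min)}
A1: add {(rho,Max), (bravo,Max)}.
A2: add {(lima,Min)}.
A3 = A2; e.g. (rho,Min) stays out. (lima,Max) never enters ⇒ Min avoids the target.

Min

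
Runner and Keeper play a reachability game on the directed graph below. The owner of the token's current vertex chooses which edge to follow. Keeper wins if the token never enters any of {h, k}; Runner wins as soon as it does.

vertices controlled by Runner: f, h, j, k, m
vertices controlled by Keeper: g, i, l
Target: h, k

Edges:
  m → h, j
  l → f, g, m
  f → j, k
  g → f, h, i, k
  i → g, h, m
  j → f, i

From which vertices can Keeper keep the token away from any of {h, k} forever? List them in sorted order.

g, i, l

A0 = {h, k}
A1: add {f, m} — f (Runner) has f→k; m (Runner) has m→h.
A2: add {j} — j (Runner) has j→f.
A3 = A2; e.g. g (Keeper) can still go to i. Fixed point.
Runner's attractor = {f, h, j, k, m}; Keeper avoids the target exactly from the complement.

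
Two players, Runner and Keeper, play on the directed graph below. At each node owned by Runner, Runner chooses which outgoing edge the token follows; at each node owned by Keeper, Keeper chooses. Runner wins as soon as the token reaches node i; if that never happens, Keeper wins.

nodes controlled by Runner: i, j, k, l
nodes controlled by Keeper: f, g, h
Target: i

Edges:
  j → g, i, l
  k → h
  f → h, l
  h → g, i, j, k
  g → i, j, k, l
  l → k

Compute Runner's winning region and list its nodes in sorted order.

A0 = {i}
A1: add {j} — j (Runner) has j→i.
A2 = A1; e.g. f (Keeper) can still go to h. Fixed point.
Runner's winning region = {i, j}.

i, j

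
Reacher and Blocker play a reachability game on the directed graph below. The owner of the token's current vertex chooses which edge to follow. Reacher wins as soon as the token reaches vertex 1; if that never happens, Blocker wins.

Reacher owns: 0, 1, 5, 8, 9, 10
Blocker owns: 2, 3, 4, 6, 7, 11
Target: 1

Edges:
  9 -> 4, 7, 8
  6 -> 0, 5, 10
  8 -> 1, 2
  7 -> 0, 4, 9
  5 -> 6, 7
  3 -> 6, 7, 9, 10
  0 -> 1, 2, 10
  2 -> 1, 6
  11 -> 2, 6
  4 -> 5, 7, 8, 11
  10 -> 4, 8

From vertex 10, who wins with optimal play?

A0 = {1}
A1: add {0, 8} — 0 (Reacher) has 0→1; 8 (Reacher) has 8→1.
A2: add {9, 10} — 9 (Reacher) has 9→8; 10 (Reacher) has 10→8.
A3 = A2; e.g. 2 (Blocker) can still go to 6. Fixed point.
10 ∈ A2, so Reacher can force the target.

Reacher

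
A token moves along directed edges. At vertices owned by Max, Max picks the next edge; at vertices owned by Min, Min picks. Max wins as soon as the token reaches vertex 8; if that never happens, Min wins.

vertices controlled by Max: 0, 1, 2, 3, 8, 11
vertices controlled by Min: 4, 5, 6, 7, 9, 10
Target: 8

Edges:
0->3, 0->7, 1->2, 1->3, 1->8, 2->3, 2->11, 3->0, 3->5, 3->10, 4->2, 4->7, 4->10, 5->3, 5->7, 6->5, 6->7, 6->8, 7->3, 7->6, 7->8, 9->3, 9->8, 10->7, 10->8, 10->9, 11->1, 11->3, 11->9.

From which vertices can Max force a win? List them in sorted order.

A0 = {8}
A1: add {1} — 1 (Max) has 1→8.
A2: add {11} — 11 (Max) has 11→1.
A3: add {2} — 2 (Max) has 2→11.
A4 = A3; e.g. 0 (Max) has no edge into A3. Fixed point.
Max's winning region = {1, 2, 8, 11}.

1, 2, 8, 11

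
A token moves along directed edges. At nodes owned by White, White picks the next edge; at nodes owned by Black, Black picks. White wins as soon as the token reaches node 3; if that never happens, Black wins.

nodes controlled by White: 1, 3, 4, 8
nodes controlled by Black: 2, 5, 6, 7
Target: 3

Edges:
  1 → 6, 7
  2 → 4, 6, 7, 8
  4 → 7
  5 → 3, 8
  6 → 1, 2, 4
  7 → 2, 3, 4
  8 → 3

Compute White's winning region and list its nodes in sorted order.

3, 5, 8

A0 = {3}
A1: add {8} — 8 (White) has 8→3.
A2: add {5} — 5 (Black): all of {3, 8} already in.
A3 = A2; e.g. 1 (White) has no edge into A2. Fixed point.
White's winning region = {3, 5, 8}.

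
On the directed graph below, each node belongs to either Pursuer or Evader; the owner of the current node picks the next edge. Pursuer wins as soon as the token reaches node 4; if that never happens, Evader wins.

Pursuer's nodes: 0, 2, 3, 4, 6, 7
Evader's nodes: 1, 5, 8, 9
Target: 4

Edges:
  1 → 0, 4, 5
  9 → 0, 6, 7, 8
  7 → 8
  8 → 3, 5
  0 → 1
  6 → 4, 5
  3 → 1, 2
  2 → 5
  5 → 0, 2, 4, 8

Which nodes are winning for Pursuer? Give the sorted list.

4, 6

A0 = {4}
A1: add {6} — 6 (Pursuer) has 6→4.
A2 = A1; e.g. 0 (Pursuer) has no edge into A1. Fixed point.
Pursuer's winning region = {4, 6}.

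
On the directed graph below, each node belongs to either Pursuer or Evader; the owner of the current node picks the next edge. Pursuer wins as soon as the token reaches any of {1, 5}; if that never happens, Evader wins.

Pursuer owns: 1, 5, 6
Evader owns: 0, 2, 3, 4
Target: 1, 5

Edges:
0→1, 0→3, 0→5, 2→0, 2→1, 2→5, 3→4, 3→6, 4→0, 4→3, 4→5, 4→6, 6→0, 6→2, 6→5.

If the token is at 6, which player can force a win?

A0 = {1, 5}
A1: add {6} — 6 (Pursuer) has 6→5.
A2 = A1; e.g. 0 (Evader) can still go to 3. Fixed point.
6 ∈ A1, so Pursuer can force the target.

Pursuer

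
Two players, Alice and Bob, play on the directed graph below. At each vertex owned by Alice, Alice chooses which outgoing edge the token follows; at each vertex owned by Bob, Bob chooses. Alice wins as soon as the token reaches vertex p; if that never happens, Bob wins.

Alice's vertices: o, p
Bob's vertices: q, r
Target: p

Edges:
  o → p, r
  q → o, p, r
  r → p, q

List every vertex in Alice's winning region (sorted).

A0 = {p}
A1: add {o} — o (Alice) has o→p.
A2 = A1; e.g. q (Bob) can still go to r. Fixed point.
Alice's winning region = {o, p}.

o, p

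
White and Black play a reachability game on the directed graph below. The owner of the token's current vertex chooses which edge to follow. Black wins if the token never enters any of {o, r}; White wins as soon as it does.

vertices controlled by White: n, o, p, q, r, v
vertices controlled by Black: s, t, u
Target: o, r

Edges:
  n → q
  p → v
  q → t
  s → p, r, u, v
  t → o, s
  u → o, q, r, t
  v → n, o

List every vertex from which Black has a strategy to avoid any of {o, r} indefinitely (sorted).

n, q, s, t, u

A0 = {o, r}
A1: add {v} — v (White) has v→o.
A2: add {p} — p (White) has p→v.
A3 = A2; e.g. n (White) has no edge into A2. Fixed point.
White's attractor = {o, p, r, v}; Black avoids the target exactly from the complement.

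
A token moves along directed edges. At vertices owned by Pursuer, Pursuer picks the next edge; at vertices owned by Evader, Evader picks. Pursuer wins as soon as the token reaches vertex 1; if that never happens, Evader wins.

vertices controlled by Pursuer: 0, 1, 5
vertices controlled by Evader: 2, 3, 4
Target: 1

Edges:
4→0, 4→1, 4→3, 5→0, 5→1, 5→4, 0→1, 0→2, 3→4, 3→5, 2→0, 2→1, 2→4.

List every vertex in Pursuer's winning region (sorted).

A0 = {1}
A1: add {0, 5} — 0 (Pursuer) has 0→1; 5 (Pursuer) has 5→1.
A2 = A1; e.g. 2 (Evader) can still go to 4. Fixed point.
Pursuer's winning region = {0, 1, 5}.

0, 1, 5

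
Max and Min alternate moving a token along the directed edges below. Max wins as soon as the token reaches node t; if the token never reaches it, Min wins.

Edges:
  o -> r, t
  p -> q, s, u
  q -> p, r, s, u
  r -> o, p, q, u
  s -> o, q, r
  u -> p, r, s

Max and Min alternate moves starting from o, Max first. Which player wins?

Track states (vertex, player-to-move).
A0 = {(t,Max), (t,Min)}
A1: add {(o,Max)}.
(o,Max) ∈ A1 ⇒ Max forces the target.

Max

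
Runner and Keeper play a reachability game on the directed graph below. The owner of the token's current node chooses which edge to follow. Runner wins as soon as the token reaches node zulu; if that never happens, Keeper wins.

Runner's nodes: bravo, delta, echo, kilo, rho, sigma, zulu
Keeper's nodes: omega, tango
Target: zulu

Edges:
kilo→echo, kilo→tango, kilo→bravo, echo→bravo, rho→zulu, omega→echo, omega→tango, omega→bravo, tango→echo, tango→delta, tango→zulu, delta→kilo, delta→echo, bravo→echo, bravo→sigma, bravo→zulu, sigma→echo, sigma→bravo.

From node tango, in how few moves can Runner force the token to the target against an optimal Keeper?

A0 = {zulu}
A1: add {bravo, rho} — rho (Runner) has rho→zulu; bravo (Runner) has bravo→zulu.
A2: add {echo, kilo, sigma} — kilo (Runner) has kilo→bravo; echo (Runner) has echo→bravo; sigma (Runner) has sigma→bravo.
A3: add {delta} — delta (Runner) has delta→kilo.
A4: add {tango} — tango (Keeper): all of {echo, delta, zulu} already in.
tango enters the attractor at level 4, so Runner can force the target in 4 moves from there.

4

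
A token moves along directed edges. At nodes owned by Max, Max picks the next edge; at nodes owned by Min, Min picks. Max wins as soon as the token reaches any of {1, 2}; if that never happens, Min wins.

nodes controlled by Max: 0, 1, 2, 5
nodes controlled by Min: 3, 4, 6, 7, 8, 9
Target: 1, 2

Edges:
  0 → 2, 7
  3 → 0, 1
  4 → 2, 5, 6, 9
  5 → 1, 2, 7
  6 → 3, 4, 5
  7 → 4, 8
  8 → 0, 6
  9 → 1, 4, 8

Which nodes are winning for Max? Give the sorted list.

A0 = {1, 2}
A1: add {0, 5} — 0 (Max) has 0→2; 5 (Max) has 5→1.
A2: add {3} — 3 (Min): all of {0, 1} already in.
A3 = A2; e.g. 4 (Min) can still go to 6. Fixed point.
Max's winning region = {0, 1, 2, 3, 5}.

0, 1, 2, 3, 5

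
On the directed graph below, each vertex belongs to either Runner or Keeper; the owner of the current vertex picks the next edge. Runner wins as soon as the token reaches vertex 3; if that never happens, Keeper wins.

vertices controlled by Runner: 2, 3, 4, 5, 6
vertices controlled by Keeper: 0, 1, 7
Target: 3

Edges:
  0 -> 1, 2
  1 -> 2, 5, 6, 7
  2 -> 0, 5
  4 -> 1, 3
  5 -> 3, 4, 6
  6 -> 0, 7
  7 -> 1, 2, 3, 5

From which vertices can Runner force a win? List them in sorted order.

2, 3, 4, 5

A0 = {3}
A1: add {4, 5} — 4 (Runner) has 4→3; 5 (Runner) has 5→3.
A2: add {2} — 2 (Runner) has 2→5.
A3 = A2; e.g. 0 (Keeper) can still go to 1. Fixed point.
Runner's winning region = {2, 3, 4, 5}.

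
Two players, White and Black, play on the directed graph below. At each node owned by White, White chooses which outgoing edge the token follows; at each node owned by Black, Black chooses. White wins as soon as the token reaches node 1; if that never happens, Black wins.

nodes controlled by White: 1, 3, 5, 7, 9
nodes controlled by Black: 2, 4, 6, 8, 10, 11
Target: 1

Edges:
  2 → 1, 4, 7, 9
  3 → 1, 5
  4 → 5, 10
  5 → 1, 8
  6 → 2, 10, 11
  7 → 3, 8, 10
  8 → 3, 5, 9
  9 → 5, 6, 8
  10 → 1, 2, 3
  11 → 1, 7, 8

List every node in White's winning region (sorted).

A0 = {1}
A1: add {3, 5} — 3 (White) has 3→1; 5 (White) has 5→1.
A2: add {7, 9} — 7 (White) has 7→3; 9 (White) has 9→5.
A3: add {8} — 8 (Black): all of {3, 5, 9} already in.
A4: add {11} — 11 (Black): all of {1, 7, 8} already in.
A5 = A4; e.g. 2 (Black) can still go to 4. Fixed point.
White's winning region = {1, 3, 5, 7, 8, 9, 11}.

1, 3, 5, 7, 8, 9, 11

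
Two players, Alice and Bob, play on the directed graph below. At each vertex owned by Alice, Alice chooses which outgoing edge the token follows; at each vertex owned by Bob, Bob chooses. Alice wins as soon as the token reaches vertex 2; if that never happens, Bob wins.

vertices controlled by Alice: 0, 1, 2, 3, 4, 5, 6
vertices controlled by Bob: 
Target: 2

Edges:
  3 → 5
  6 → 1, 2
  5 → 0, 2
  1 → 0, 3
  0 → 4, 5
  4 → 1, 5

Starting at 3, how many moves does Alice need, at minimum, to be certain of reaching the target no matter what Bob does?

2

A0 = {2}
A1: add {5, 6} — 5 (Alice) has 5→2; 6 (Alice) has 6→2.
A2: add {0, 3, 4} — 0 (Alice) has 0→5; 3 (Alice) has 3→5; 4 (Alice) has 4→5.
3 enters the attractor at level 2, so Alice can force the target in 2 moves from there.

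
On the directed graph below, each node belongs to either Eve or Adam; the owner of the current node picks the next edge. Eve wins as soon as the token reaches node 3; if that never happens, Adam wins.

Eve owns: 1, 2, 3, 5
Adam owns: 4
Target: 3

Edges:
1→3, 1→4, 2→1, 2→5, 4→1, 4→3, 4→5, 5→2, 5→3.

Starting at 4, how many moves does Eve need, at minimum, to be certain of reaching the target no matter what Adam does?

A0 = {3}
A1: add {1, 5} — 1 (Eve) has 1→3; 5 (Eve) has 5→3.
A2: add {2, 4} — 2 (Eve) has 2→1; 4 (Adam): all of {1, 3, 5} already in.
A2 = all vertices. Fixed point.
4 enters the attractor at level 2, so Eve can force the target in 2 moves from there.

2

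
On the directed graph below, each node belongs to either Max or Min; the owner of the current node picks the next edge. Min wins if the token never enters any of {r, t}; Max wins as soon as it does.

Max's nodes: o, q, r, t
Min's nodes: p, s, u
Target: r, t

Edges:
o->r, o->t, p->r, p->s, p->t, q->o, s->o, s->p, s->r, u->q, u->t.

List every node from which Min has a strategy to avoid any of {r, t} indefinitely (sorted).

p, s

A0 = {r, t}
A1: add {o} — o (Max) has o→r.
A2: add {q} — q (Max) has q→o.
A3: add {u} — u (Min): all of {q, t} already in.
A4 = A3; e.g. p (Min) can still go to s. Fixed point.
Max's attractor = {o, q, r, t, u}; Min avoids the target exactly from the complement.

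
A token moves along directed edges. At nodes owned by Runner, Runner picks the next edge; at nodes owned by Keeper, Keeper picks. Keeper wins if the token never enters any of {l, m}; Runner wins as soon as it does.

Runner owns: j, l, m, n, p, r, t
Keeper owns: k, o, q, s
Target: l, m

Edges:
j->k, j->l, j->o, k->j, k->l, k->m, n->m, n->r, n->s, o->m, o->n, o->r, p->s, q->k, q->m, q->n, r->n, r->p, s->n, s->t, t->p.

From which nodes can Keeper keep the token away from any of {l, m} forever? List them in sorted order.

p, s, t

A0 = {l, m}
A1: add {j, n} — j (Runner) has j→l; n (Runner) has n→m.
A2: add {k, r} — k (Keeper): all of {j, l, m} already in; r (Runner) has r→n.
A3: add {o, q} — o (Keeper): all of {m, n, r} already in; q (Keeper): all of {k, m, n} already in.
A4 = A3; e.g. p (Runner) has no edge into A3. Fixed point.
Runner's attractor = {j, k, l, m, n, o, q, r}; Keeper avoids the target exactly from the complement.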